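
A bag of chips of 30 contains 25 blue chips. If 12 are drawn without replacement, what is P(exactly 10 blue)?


P(X=10) = C(25,10)*C(5,2) / C(30,12)
= 3268760*10 / 86493225
= 32687600/86493225 = 2992/7917

2992/7917


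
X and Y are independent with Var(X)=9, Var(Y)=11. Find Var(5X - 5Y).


Independence => Cov(X,Y)=0
Var(5X - 5Y) = 5^2*Var(X) + (-5)^2*Var(Y)
= 25*9 + 25*11 = 500

500


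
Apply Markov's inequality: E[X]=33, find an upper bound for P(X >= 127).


Markov: P(X >= a) <= E[X]/a
P(X >= 127) <= 33/127

33/127


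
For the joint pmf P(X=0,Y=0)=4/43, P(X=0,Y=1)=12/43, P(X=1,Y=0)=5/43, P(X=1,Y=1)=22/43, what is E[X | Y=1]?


P(Y=1) = 34/43
E[X|Y=1] = (0*12 + 1*22)/34 = 22/34 = 11/17

11/17


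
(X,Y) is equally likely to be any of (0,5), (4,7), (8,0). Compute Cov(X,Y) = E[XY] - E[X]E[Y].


E[X]=4, E[Y]=4, E[XY]=28/3
Cov(X,Y) = E[XY] - E[X]E[Y] = 28/3 - 4*4 = -20/3

-20/3


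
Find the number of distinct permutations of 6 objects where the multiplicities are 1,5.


6! = 720
Denominator: 1!=1 * 5!=120
Coefficient = 720 / 120 = 6

6


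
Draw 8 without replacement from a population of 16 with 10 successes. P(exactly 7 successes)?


P(X=7) = C(10,7)*C(6,1) / C(16,8)
= 120*6 / 12870
= 720/12870 = 8/143

8/143


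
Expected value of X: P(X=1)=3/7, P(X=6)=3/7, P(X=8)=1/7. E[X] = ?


E[X] = sum(x * P(x))
= 1*3/7 + 6*3/7 + 8*1/7
= 29/7

29/7


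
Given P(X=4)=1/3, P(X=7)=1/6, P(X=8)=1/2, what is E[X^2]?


E[X^2] = sum(g(x)*P(x))
= 16*1/3 + 49*1/6 + 64*1/2
= 91/2

91/2


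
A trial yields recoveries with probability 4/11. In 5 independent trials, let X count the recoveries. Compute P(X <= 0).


P(X<=0) = P(X=0)
= 16807/161051
= 16807/161051

16807/161051


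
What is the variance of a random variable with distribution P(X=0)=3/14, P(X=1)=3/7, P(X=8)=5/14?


E[X] = 23/7, E[X^2] = 163/7
Var(X) = E[X^2] - (E[X])^2 = 163/7 - (23/7)^2 = 612/49

612/49


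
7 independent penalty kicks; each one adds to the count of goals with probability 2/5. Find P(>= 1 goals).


P(at least one) = 1 - P(none)
P(none) = (1 - 2/5)^7 = (3/5)^7 = 2187/78125
P(at least one) = 1 - 2187/78125 = 75938/78125

75938/78125


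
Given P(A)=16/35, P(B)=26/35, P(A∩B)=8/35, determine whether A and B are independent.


P(A)*P(B) = 16/35*26/35 = 416/1225
P(A∩B) = 8/35 != 416/1225, so not independent

No, A and B are not independent


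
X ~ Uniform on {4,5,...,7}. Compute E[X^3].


E[X^3] = (1/4) * sum(x^3 for x=4..7)
= 748/4 = 187

187


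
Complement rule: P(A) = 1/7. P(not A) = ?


P(A') = 1 - P(A) = 1 - 1/7 = 6/7

6/7


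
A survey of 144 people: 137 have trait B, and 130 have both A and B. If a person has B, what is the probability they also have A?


P(A|B) = P(A∩B)/P(B) = (130/144)/(137/144) = 130/137

130/137


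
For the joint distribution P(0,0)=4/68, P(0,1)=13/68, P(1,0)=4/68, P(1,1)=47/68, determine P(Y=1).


P(Y=1) = P(0,1)+P(1,1) = 13/68 + 47/68 = 60/68 = 15/17

15/17


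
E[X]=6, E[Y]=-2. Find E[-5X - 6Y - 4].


E[-5X - 6Y - 4] = -5*E[X] - 6*E[Y] - 4
= (-5)*(6) + (-6)*(-2) + (-4)
= -30 + 12 - 4 = -22

-22


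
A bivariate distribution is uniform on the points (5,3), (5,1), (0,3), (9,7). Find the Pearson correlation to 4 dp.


Cov(X,Y) = 4.1250, Var(X) = 10.1875, Var(Y) = 4.7500
rho = Cov/(sqrt(VarX)*sqrt(VarY)) = 0.5930

0.5930


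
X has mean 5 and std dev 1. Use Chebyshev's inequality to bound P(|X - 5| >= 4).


k = 4/1 = 4
Chebyshev: P(|X-mu| >= k*sigma) <= 1/k^2 = 1/4^2 = 1/16

1/16


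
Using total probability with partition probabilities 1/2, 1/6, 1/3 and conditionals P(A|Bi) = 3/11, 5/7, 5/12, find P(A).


P(A) = P(A|B1)P(B1) + P(A|B2)P(B2) + P(A|B3)P(B3)
= 3/11*1/2 + 5/7*1/6 + 5/12*1/3
= 3/22 + 5/42 + 5/36 = 1093/2772

1093/2772


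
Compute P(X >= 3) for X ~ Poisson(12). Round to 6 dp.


P(X>=3) = 1 - P(X<=2) = 1 - (e^(-12)*12^0/0! + e^(-12)*12^1/1! + e^(-12)*12^2/2!)
≈ 1 - (0.0000061442 + 0.0000737305 + 0.0004423833)
= 1 - 0.0005222580 = 0.9994777420
≈ 0.999478

0.999478


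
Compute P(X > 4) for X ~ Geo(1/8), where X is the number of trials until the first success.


P(X > 4) = P(first 4 trials all fail) = (1-p)^4 = (7/8)^4 = 2401/4096

2401/4096


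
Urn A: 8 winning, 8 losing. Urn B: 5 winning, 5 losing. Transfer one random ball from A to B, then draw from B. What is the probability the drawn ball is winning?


P(transfer winning) = 8/16 = 1/2; P(transfer losing) = 1/2
If winning transferred: Urn II has 6 winning of 11, so P(winning|winning moved) = 6/11
If losing transferred: Urn II has 5 winning of 11, so P(winning|losing moved) = 5/11
By total probability: P(winning) = 1/2*6/11 + 1/2*5/11 = 1/2

1/2


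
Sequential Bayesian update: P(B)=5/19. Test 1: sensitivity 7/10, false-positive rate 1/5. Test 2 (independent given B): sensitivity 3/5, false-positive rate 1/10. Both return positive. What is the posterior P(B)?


After test 1: P(+) = 7/10*5/19 + 1/5*14/19 = 63/190
P(B|+) = (7/38)/(63/190) = 5/9
After test 2 (use post1 as new prior): P(+) = 3/5*5/9 + 1/10*4/9 = 17/45
P(B|+,+) = (1/3)/(17/45) = 15/17

15/17


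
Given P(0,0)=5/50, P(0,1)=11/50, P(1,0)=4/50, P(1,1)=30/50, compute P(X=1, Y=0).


Read from table: P(X=1, Y=0) = 4/50 = 2/25

2/25


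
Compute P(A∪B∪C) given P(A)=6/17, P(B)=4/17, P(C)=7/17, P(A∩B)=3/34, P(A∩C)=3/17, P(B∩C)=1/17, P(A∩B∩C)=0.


P(A∪B∪C) = P(A)+P(B)+P(C) - P(AB)-P(AC)-P(BC) + P(ABC)
= 6/17+4/17+7/17 - 3/34-3/17-1/17 + 0
= 23/34

23/34


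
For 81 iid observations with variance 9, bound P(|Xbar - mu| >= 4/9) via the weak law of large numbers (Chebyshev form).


Var(Xbar) = Var(X)/n = 9/81
Chebyshev: P(|Xbar-mu| >= 4/9) <= Var(Xbar)/(4/9)^2 = (1/9)/(16/81) = 9/16

9/16


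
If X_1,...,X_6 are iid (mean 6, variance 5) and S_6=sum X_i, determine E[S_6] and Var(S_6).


E[S_n] = n*mu = 6*6 = 36
Var(S_n) = n*sigma^2 = 6*5 = 30

E[S_6]=36, Var(S_6)=30


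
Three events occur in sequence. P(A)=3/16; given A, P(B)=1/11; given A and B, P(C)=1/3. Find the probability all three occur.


P(A∩B∩C) = P(A) * P(B|A) * P(C|A∩B)
= 3/16 * 1/11 * 1/3
= 3/176 * 1/3 = 1/176

1/176


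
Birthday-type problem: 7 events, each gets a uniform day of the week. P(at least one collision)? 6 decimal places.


P(all different) = prod((7-i)/7 for i=0..6) = 0.006120
P(at least one match) = 1 - 0.006120 = 0.993880

0.993880


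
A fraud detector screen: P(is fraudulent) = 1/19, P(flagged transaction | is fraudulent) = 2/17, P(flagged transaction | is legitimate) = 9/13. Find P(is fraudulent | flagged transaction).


P(A) = P(A|B)P(B) + P(A|B')P(B') = 2/17*1/19 + 9/13*18/19 = 2780/4199
P(B|A) = P(A|B)P(B)/P(A) = (2/323)/(2780/4199) = 13/1390

13/1390


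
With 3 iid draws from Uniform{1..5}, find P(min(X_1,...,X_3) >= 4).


P(min >= 4) = P(all X_i >= 4) = (P(X_1 >= 4))^3
= (2/5)^3 = 8/125

8/125


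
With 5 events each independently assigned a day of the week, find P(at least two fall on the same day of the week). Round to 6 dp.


P(all different) = prod((7-i)/7 for i=0..4) = 0.149938
P(at least one match) = 1 - 0.149938 = 0.850062

0.850062


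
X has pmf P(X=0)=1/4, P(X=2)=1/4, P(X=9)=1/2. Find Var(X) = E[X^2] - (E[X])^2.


E[X] = 5, E[X^2] = 83/2
Var(X) = E[X^2] - (E[X])^2 = 83/2 - (5)^2 = 33/2

33/2


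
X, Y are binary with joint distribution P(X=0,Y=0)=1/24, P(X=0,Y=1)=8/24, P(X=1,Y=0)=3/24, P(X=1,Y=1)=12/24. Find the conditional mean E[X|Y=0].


P(Y=0) = 4/24
E[X|Y=0] = (0*1 + 1*3)/4 = 3/4

3/4


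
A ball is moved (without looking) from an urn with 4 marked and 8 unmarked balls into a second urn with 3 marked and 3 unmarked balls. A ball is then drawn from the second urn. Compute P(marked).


P(transfer marked) = 4/12 = 1/3; P(transfer unmarked) = 2/3
If marked transferred: Urn II has 4 marked of 7, so P(marked|marked moved) = 4/7
If unmarked transferred: Urn II has 3 marked of 7, so P(marked|unmarked moved) = 3/7
By total probability: P(marked) = 1/3*4/7 + 2/3*3/7 = 10/21

10/21


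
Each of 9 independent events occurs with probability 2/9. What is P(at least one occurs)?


P(at least one) = 1 - P(none)
P(none) = (1 - 2/9)^9 = (7/9)^9 = 40353607/387420489
P(at least one) = 1 - 40353607/387420489 = 347066882/387420489

347066882/387420489


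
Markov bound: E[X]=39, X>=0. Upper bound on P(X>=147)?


Markov: P(X >= a) <= E[X]/a
P(X >= 147) <= 39/147 = 13/49

13/49


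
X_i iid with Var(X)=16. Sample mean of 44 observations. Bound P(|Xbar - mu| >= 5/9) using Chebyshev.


Var(Xbar) = Var(X)/n = 16/44
Chebyshev: P(|Xbar-mu| >= 5/9) <= Var(Xbar)/(5/9)^2 = (4/11)/(25/81) = 324/275
Bound exceeds 1, so trivial bound: 1

1


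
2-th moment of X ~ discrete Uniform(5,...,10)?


E[X^2] = (1/6) * sum(x^2 for x=5..10)
= 355/6

355/6


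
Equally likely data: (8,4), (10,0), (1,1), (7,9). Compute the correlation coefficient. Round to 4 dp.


Cov(X,Y) = 1.2500, Var(X) = 11.2500, Var(Y) = 12.2500
rho = Cov/(sqrt(VarX)*sqrt(VarY)) = 0.1065

0.1065


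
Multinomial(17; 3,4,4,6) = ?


17! = 355687428096000
Denominator: 3!=6 * 4!=24 * 4!=24 * 6!=720
Coefficient = 355687428096000 / 2488320 = 142942800

142942800


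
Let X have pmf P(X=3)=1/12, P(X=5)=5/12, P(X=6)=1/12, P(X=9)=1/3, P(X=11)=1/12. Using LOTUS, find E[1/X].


E[1/X] = sum(g(x)*P(x))
= 1/3*1/12 + 1/5*5/12 + 1/6*1/12 + 1/9*1/3 + 1/11*1/12
= 403/2376

403/2376


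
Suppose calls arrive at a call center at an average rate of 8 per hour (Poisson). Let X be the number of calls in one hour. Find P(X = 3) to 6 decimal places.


P(X=3) = e^(-8) * 8^3 / 3!
≈ 0.0003354626279 * 512 / 6
≈ 0.028626

0.028626


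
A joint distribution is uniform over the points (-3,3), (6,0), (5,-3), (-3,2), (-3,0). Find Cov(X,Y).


E[X]=2/5, E[Y]=2/5, E[XY]=-6
Cov(X,Y) = E[XY] - E[X]E[Y] = -6 - 2/5*2/5 = -154/25

-154/25


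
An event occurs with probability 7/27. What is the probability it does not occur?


P(A') = 1 - P(A) = 1 - 7/27 = 20/27

20/27


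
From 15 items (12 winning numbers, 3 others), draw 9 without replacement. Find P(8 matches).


P(X=8) = C(12,8)*C(3,1) / C(15,9)
= 495*3 / 5005
= 1485/5005 = 27/91

27/91


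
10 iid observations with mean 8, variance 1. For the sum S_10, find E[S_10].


E[S_n] = n*E[X_1] = 10*8 = 80

80


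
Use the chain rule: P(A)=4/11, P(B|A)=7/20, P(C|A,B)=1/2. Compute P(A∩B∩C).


P(A∩B∩C) = P(A) * P(B|A) * P(C|A∩B)
= 4/11 * 7/20 * 1/2
= 7/55 * 1/2 = 7/110

7/110


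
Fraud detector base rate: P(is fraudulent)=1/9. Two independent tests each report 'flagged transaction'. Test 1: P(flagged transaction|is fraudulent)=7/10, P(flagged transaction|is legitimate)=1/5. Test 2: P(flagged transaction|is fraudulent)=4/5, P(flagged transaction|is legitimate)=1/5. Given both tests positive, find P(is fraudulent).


After test 1: P(+) = 7/10*1/9 + 1/5*8/9 = 23/90
P(B|+) = (7/90)/(23/90) = 7/23
After test 2 (use post1 as new prior): P(+) = 4/5*7/23 + 1/5*16/23 = 44/115
P(B|+,+) = (28/115)/(44/115) = 7/11

7/11


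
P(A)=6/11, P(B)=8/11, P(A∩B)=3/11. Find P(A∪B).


P(A∪B) = P(A) + P(B) - P(A∩B)
= 6/11 + 8/11 - 3/11 = 1

1


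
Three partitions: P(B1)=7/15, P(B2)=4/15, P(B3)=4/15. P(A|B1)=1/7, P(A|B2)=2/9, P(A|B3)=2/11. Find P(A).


P(A) = P(A|B1)P(B1) + P(A|B2)P(B2) + P(A|B3)P(B3)
= 1/7*7/15 + 2/9*4/15 + 2/11*4/15
= 1/15 + 8/135 + 8/165 = 259/1485

259/1485


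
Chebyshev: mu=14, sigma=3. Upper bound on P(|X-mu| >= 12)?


k = 12/3 = 4
Chebyshev: P(|X-mu| >= k*sigma) <= 1/k^2 = 1/4^2 = 1/16

1/16


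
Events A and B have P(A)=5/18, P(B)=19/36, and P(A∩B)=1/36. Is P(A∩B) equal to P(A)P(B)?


P(A)*P(B) = 5/18*19/36 = 95/648
P(A∩B) = 1/36 != 95/648, so not independent

No, A and B are not independent


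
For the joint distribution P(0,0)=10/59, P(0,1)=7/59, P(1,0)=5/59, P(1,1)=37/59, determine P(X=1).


P(X=1) = P(1,0)+P(1,1) = 5/59 + 37/59 = 42/59

42/59


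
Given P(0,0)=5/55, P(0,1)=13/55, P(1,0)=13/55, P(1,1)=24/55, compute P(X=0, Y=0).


Read from table: P(X=0, Y=0) = 5/55 = 1/11

1/11


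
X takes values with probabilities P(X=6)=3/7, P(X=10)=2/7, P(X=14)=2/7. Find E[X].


E[X] = sum(x * P(x))
= 6*3/7 + 10*2/7 + 14*2/7
= 66/7

66/7


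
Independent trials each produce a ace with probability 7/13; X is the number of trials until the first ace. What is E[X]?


For geometric (trials until first success), E[X] = 1/p = 1/(7/13) = 13/7

13/7


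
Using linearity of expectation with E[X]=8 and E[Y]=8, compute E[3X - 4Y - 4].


E[3X - 4Y - 4] = 3*E[X] - 4*E[Y] - 4
= (3)*(8) + (-4)*(8) + (-4)
= 24 - 32 - 4 = -12

-12


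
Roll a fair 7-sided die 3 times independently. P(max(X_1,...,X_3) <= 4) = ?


P(max <= 4) = P(all X_i <= 4) = (P(X_1 <= 4))^3
= (4/7)^3 = 64/343

64/343


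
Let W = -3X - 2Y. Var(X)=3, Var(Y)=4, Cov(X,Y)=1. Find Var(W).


Var(-3X - 2Y) = (-3)^2*Var(X) + (-2)^2*Var(Y) + 2*(-3)*(-2)*Cov(X,Y)
= 9*3 + 4*4 + 12*1
= 27 + 16 + 12 = 55

55


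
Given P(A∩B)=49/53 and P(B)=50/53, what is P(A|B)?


P(A|B) = P(A∩B)/P(B) = (98/106)/(100/106) = 98/100 = 49/50

49/50


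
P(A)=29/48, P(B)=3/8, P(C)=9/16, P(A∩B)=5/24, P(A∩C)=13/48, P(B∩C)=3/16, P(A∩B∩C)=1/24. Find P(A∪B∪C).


P(A∪B∪C) = P(A)+P(B)+P(C) - P(AB)-P(AC)-P(BC) + P(ABC)
= 29/48+3/8+9/16 - 5/24-13/48-3/16 + 1/24
= 11/12

11/12


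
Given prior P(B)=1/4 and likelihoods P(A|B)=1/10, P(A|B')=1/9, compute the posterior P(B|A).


P(A) = P(A|B)P(B) + P(A|B')P(B') = 1/10*1/4 + 1/9*3/4 = 13/120
P(B|A) = P(A|B)P(B)/P(A) = (1/40)/(13/120) = 3/13

3/13


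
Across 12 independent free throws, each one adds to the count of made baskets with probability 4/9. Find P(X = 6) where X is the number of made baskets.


P(X=6) = C(12,6) * p^6 * (1-p)^6
= 924 * 4096/531441 * 15625/531441
= 19712000000/94143178827

19712000000/94143178827


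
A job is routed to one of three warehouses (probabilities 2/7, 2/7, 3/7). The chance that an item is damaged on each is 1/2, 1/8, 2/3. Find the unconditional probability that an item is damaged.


P(A) = P(A|B1)P(B1) + P(A|B2)P(B2) + P(A|B3)P(B3)
= 1/2*2/7 + 1/8*2/7 + 2/3*3/7
= 1/7 + 1/28 + 2/7 = 13/28

13/28


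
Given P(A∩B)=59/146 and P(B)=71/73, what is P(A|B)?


P(A|B) = P(A∩B)/P(B) = (59/146)/(142/146) = 59/142

59/142


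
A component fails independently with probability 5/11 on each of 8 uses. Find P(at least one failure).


P(at least one) = 1 - P(none)
P(none) = (1 - 5/11)^8 = (6/11)^8 = 1679616/214358881
P(at least one) = 1 - 1679616/214358881 = 212679265/214358881

212679265/214358881


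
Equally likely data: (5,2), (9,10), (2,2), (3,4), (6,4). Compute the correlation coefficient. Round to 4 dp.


Cov(X,Y) = 6.0000, Var(X) = 6.0000, Var(Y) = 8.6400
rho = Cov/(sqrt(VarX)*sqrt(VarY)) = 0.8333

0.8333


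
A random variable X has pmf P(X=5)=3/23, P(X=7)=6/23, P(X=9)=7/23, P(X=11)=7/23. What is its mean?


E[X] = sum(x * P(x))
= 5*3/23 + 7*6/23 + 9*7/23 + 11*7/23
= 197/23

197/23


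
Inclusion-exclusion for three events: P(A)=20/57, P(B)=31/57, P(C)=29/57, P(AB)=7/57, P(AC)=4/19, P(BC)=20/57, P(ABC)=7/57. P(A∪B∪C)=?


P(A∪B∪C) = P(A)+P(B)+P(C) - P(AB)-P(AC)-P(BC) + P(ABC)
= 20/57+31/57+29/57 - 7/57-4/19-20/57 + 7/57
= 16/19

16/19


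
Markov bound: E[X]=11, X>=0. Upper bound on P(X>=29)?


Markov: P(X >= a) <= E[X]/a
P(X >= 29) <= 11/29

11/29


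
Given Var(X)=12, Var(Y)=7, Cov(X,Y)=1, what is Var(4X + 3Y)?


Var(4X + 3Y) = 4^2*Var(X) + 3^2*Var(Y) + 2*4*3*Cov(X,Y)
= 16*12 + 9*7 + 24*1
= 192 + 63 + 24 = 279

279


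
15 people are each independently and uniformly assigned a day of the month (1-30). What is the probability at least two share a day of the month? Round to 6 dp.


P(all different) = prod((30-i)/30 for i=0..14) = 0.014136
P(at least one match) = 1 - 0.014136 = 0.985864

0.985864


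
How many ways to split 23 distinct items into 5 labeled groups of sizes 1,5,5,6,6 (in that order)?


23! = 25852016738884976640000
Denominator: 1!=1 * 5!=120 * 5!=120 * 6!=720 * 6!=720
Coefficient = 25852016738884976640000 / 7464960000 = 3463115239584

3463115239584


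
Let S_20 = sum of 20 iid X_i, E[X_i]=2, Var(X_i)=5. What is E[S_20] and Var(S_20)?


E[S_n] = n*mu = 20*2 = 40
Var(S_n) = n*sigma^2 = 20*5 = 100

E[S_20]=40, Var(S_20)=100


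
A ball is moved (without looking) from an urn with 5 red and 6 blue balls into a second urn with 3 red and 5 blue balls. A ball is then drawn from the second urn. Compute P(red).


P(transfer red) = 5/11; P(transfer blue) = 6/11
If red transferred: Urn II has 4 red of 9, so P(red|red moved) = 4/9
If blue transferred: Urn II has 3 red of 9, so P(red|blue moved) = 1/3
By total probability: P(red) = 5/11*4/9 + 6/11*1/3 = 38/99

38/99


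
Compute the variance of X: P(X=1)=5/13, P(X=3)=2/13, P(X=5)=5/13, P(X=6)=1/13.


E[X] = 42/13, E[X^2] = 184/13
Var(X) = E[X^2] - (E[X])^2 = 184/13 - (42/13)^2 = 628/169

628/169


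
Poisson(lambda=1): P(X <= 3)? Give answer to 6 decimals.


P(X<=3) = e^(-1)*1^0/0! + e^(-1)*1^1/1! + e^(-1)*1^2/2! + e^(-1)*1^3/3!
≈ 0.3678794412 + 0.3678794412 + 0.1839397206 + 0.0613132402
= 0.9810118432
≈ 0.981012

0.981012


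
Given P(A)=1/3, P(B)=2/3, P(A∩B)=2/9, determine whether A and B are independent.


P(A)*P(B) = 1/3*2/3 = 2/9
P(A∩B) = 2/9, which equals P(A)P(B), so independent

Yes, A and B are independent


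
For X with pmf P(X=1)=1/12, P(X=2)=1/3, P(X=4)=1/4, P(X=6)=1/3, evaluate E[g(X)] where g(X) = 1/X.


E[1/X] = sum(g(x)*P(x))
= 1*1/12 + 1/2*1/3 + 1/4*1/4 + 1/6*1/3
= 53/144

53/144


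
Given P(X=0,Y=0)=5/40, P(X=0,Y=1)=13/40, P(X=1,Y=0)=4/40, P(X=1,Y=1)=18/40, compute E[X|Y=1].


P(Y=1) = 31/40
E[X|Y=1] = (0*13 + 1*18)/31 = 18/31

18/31


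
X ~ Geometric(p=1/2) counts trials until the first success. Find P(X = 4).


P(X=4) = (1-p)^3 * p = (1/2)^3 * 1/2
= 1/8 * 1/2 = 1/16

1/16


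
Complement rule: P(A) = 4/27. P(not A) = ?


P(A') = 1 - P(A) = 1 - 4/27 = 23/27

23/27


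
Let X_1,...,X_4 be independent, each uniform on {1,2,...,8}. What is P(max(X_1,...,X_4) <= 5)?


P(max <= 5) = P(all X_i <= 5) = (P(X_1 <= 5))^4
= (5/8)^4 = 625/4096

625/4096


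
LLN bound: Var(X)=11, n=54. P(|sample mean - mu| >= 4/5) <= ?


Var(Xbar) = Var(X)/n = 11/54
Chebyshev: P(|Xbar-mu| >= 4/5) <= Var(Xbar)/(4/5)^2 = (11/54)/(16/25) = 275/864

275/864


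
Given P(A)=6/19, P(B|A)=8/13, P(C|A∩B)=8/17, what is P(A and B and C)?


P(A∩B∩C) = P(A) * P(B|A) * P(C|A∩B)
= 6/19 * 8/13 * 8/17
= 48/247 * 8/17 = 384/4199

384/4199


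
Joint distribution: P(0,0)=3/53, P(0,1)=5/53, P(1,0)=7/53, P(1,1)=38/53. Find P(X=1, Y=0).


Read from table: P(X=1, Y=0) = 7/53

7/53


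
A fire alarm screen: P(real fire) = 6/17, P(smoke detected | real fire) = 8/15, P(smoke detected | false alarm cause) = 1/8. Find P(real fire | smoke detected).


P(A) = P(A|B)P(B) + P(A|B')P(B') = 8/15*6/17 + 1/8*11/17 = 183/680
P(B|A) = P(A|B)P(B)/P(A) = (16/85)/(183/680) = 128/183

128/183


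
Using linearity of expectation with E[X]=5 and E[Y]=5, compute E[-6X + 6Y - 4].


E[-6X + 6Y - 4] = -6*E[X] + 6*E[Y] - 4
= (-6)*(5) + (6)*(5) + (-4)
= -30 + 30 - 4 = -4

-4


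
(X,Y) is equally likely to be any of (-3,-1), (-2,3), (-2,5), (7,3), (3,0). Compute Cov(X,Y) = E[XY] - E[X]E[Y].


E[X]=3/5, E[Y]=2, E[XY]=8/5
Cov(X,Y) = E[XY] - E[X]E[Y] = 8/5 - 3/5*2 = 2/5

2/5


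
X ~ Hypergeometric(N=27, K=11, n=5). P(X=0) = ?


P(X=0) = C(11,0)*C(16,5) / C(27,5)
= 1*4368 / 80730
= 4368/80730 = 56/1035

56/1035


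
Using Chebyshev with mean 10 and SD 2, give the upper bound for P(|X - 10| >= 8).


k = 8/2 = 4
Chebyshev: P(|X-mu| >= k*sigma) <= 1/k^2 = 1/4^2 = 1/16

1/16


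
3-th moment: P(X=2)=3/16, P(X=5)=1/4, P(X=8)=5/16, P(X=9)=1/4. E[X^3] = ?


E[X^3] = sum(x^3 * P(x))
= 8*3/16 + 125*1/4 + 512*5/16 + 729*1/4
= 375

375


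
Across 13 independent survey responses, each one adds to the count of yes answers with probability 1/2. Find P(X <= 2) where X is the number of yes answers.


P(X<=2) = P(X=0) + P(X=1) + P(X=2)
= 1/8192 + 13/8192 + 39/4096
= 23/2048

23/2048


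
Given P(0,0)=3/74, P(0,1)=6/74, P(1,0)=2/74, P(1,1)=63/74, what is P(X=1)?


P(X=1) = P(1,0)+P(1,1) = 2/74 + 63/74 = 65/74

65/74


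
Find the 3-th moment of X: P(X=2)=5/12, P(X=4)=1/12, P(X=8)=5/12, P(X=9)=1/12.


E[X^3] = sum(x^3 * P(x))
= 8*5/12 + 64*1/12 + 512*5/12 + 729*1/12
= 1131/4

1131/4


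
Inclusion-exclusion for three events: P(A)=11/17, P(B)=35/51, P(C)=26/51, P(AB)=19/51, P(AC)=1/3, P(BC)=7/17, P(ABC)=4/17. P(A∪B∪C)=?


P(A∪B∪C) = P(A)+P(B)+P(C) - P(AB)-P(AC)-P(BC) + P(ABC)
= 11/17+35/51+26/51 - 19/51-1/3-7/17 + 4/17
= 49/51

49/51


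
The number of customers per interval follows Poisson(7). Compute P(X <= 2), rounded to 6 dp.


P(X<=2) = e^(-7)*7^0/0! + e^(-7)*7^1/1! + e^(-7)*7^2/2!
≈ 0.0009118820 + 0.0063831738 + 0.0223411082
= 0.0296361640
≈ 0.029636

0.029636


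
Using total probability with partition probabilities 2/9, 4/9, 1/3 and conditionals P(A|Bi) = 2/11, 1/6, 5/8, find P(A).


P(A) = P(A|B1)P(B1) + P(A|B2)P(B2) + P(A|B3)P(B3)
= 2/11*2/9 + 1/6*4/9 + 5/8*1/3
= 4/99 + 2/27 + 5/24 = 767/2376

767/2376


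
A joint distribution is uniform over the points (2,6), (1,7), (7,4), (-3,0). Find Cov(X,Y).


E[X]=7/4, E[Y]=17/4, E[XY]=47/4
Cov(X,Y) = E[XY] - E[X]E[Y] = 47/4 - 7/4*17/4 = 69/16

69/16


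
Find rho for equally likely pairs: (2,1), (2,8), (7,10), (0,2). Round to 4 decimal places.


Cov(X,Y) = 7.5625, Var(X) = 6.6875, Var(Y) = 14.6875
rho = Cov/(sqrt(VarX)*sqrt(VarY)) = 0.7631

0.7631


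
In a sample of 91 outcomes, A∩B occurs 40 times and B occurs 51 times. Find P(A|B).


P(A|B) = P(A∩B)/P(B) = (40/91)/(51/91) = 40/51

40/51


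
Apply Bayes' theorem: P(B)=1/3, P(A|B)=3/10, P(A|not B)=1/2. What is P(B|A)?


P(A) = P(A|B)P(B) + P(A|B')P(B') = 3/10*1/3 + 1/2*2/3 = 13/30
P(B|A) = P(A|B)P(B)/P(A) = (1/10)/(13/30) = 3/13

3/13


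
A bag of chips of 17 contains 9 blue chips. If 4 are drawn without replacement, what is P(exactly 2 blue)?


P(X=2) = C(9,2)*C(8,2) / C(17,4)
= 36*28 / 2380
= 1008/2380 = 36/85

36/85


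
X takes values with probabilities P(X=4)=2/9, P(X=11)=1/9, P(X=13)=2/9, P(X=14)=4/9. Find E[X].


E[X] = sum(x * P(x))
= 4*2/9 + 11*1/9 + 13*2/9 + 14*4/9
= 101/9

101/9


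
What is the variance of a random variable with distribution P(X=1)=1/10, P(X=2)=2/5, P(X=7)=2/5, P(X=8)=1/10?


E[X] = 9/2, E[X^2] = 277/10
Var(X) = E[X^2] - (E[X])^2 = 277/10 - (9/2)^2 = 149/20

149/20


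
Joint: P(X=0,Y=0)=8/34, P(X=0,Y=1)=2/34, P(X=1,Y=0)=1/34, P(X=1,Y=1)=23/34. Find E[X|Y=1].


P(Y=1) = 25/34
E[X|Y=1] = (0*2 + 1*23)/25 = 23/25

23/25


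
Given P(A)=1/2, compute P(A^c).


P(A') = 1 - P(A) = 1 - 1/2 = 1/2

1/2


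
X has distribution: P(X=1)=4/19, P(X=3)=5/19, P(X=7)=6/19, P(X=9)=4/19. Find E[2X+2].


E[2X+2] = sum(g(x)*P(x))
= 4*4/19 + 8*5/19 + 16*6/19 + 20*4/19
= 232/19

232/19


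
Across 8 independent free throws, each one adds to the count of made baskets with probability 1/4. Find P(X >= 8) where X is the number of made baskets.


P(X>=8) = P(X=8)
= 1/65536
= 1/65536

1/65536


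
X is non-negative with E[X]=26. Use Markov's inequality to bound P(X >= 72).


Markov: P(X >= a) <= E[X]/a
P(X >= 72) <= 26/72 = 13/36

13/36


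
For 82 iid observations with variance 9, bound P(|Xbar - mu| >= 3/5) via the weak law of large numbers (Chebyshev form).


Var(Xbar) = Var(X)/n = 9/82
Chebyshev: P(|Xbar-mu| >= 3/5) <= Var(Xbar)/(3/5)^2 = (9/82)/(9/25) = 25/82

25/82


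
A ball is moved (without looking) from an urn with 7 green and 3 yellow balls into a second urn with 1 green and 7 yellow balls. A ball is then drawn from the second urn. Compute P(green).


P(transfer green) = 7/10; P(transfer yellow) = 3/10
If green transferred: Urn II has 2 green of 9, so P(green|green moved) = 2/9
If yellow transferred: Urn II has 1 green of 9, so P(green|yellow moved) = 1/9
By total probability: P(green) = 7/10*2/9 + 3/10*1/9 = 17/90

17/90


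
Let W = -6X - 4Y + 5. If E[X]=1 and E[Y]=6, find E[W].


E[-6X - 4Y + 5] = -6*E[X] - 4*E[Y] + 5
= (-6)*(1) + (-4)*(6) + (5)
= -6 - 24 + 5 = -25

-25


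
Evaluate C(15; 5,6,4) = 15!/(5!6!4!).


15! = 1307674368000
Denominator: 5!=120 * 6!=720 * 4!=24
Coefficient = 1307674368000 / 2073600 = 630630

630630


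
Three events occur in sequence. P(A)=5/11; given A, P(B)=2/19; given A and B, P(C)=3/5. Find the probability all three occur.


P(A∩B∩C) = P(A) * P(B|A) * P(C|A∩B)
= 5/11 * 2/19 * 3/5
= 10/209 * 3/5 = 6/209

6/209


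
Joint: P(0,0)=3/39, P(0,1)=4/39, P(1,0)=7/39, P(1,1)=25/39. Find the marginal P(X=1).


P(X=1) = P(1,0)+P(1,1) = 7/39 + 25/39 = 32/39

32/39


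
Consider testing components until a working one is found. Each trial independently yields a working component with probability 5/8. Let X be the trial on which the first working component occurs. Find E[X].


For geometric (trials until first success), E[X] = 1/p = 1/(5/8) = 8/5

8/5


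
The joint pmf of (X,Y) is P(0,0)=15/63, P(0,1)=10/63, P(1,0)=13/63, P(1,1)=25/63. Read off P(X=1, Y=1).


Read from table: P(X=1, Y=1) = 25/63

25/63


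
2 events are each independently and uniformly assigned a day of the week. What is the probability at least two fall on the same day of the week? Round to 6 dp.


P(all different) = prod((7-i)/7 for i=0..1) = 0.857143
P(at least one match) = 1 - 0.857143 = 0.142857

0.142857


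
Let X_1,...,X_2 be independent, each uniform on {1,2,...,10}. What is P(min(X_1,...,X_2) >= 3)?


P(min >= 3) = P(all X_i >= 3) = (P(X_1 >= 3))^2
= (8/10)^2 = (4/5)^2 = 16/25

16/25


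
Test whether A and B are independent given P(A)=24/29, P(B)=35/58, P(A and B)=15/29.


P(A)*P(B) = 24/29*35/58 = 420/841
P(A∩B) = 15/29 != 420/841, so not independent

No, A and B are not independent


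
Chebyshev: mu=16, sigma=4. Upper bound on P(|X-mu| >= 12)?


k = 12/4 = 3
Chebyshev: P(|X-mu| >= k*sigma) <= 1/k^2 = 1/3^2 = 1/9

1/9


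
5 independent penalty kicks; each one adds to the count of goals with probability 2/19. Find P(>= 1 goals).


P(at least one) = 1 - P(none)
P(none) = (1 - 2/19)^5 = (17/19)^5 = 1419857/2476099
P(at least one) = 1 - 1419857/2476099 = 1056242/2476099

1056242/2476099


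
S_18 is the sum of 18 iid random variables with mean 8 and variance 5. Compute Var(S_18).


By independence, Var(S_n) = n*Var(X_1) = 18*5 = 90

90


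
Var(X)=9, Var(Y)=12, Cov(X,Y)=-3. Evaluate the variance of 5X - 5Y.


Var(5X - 5Y) = 5^2*Var(X) + (-5)^2*Var(Y) + 2*5*(-5)*Cov(X,Y)
= 25*9 + 25*12 - 50*(-3)
= 225 + 300 + 150 = 675

675


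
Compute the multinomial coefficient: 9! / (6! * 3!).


9! = 362880
Denominator: 6!=720 * 3!=6
Coefficient = 362880 / 4320 = 84

84


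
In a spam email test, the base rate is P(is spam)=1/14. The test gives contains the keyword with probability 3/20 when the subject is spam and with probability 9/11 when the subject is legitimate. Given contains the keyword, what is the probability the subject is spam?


P(A) = P(A|B)P(B) + P(A|B')P(B') = 3/20*1/14 + 9/11*13/14 = 339/440
P(B|A) = P(A|B)P(B)/P(A) = (3/280)/(339/440) = 11/791

11/791


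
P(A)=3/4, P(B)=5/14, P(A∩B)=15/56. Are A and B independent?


P(A)*P(B) = 3/4*5/14 = 15/56
P(A∩B) = 15/56, which equals P(A)P(B), so independent

Yes, A and B are independent


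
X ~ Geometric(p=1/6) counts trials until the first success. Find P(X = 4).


P(X=4) = (1-p)^3 * p = (5/6)^3 * 1/6
= 125/216 * 1/6 = 125/1296

125/1296


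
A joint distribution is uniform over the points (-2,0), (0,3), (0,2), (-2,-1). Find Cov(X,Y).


E[X]=-1, E[Y]=1, E[XY]=1/2
Cov(X,Y) = E[XY] - E[X]E[Y] = 1/2 + 1*1 = 3/2

3/2


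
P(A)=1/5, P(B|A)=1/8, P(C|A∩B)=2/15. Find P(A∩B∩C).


P(A∩B∩C) = P(A) * P(B|A) * P(C|A∩B)
= 1/5 * 1/8 * 2/15
= 1/40 * 2/15 = 1/300

1/300


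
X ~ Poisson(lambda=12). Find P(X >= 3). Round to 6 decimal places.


P(X>=3) = 1 - P(X<=2) = 1 - (e^(-12)*12^0/0! + e^(-12)*12^1/1! + e^(-12)*12^2/2!)
≈ 1 - (0.0000061442 + 0.0000737305 + 0.0004423833)
= 1 - 0.0005222580 = 0.9994777420
≈ 0.999478

0.999478


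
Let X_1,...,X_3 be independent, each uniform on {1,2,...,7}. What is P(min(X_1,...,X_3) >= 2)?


P(min >= 2) = P(all X_i >= 2) = (P(X_1 >= 2))^3
= (6/7)^3 = 216/343

216/343


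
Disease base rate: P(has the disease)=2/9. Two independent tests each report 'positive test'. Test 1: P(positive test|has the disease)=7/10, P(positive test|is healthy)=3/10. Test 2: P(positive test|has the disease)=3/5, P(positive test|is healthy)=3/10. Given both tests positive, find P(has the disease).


After test 1: P(+) = 7/10*2/9 + 3/10*7/9 = 7/18
P(B|+) = (7/45)/(7/18) = 2/5
After test 2 (use post1 as new prior): P(+) = 3/5*2/5 + 3/10*3/5 = 21/50
P(B|+,+) = (6/25)/(21/50) = 4/7

4/7


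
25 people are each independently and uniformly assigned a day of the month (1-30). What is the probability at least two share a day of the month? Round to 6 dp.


P(all different) = prod((30-i)/30 for i=0..24) = 0.000000
P(at least one match) = 1 - 0.000000 = 1.000000

1.000000


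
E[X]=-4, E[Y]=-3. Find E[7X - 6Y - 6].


E[7X - 6Y - 6] = 7*E[X] - 6*E[Y] - 6
= (7)*(-4) + (-6)*(-3) + (-6)
= -28 + 18 - 6 = -16

-16


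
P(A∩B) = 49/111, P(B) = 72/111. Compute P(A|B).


P(A|B) = P(A∩B)/P(B) = (49/111)/(72/111) = 49/72

49/72


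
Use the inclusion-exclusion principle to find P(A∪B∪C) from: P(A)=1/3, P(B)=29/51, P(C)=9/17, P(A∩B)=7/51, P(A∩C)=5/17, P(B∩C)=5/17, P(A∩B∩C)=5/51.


P(A∪B∪C) = P(A)+P(B)+P(C) - P(AB)-P(AC)-P(BC) + P(ABC)
= 1/3+29/51+9/17 - 7/51-5/17-5/17 + 5/51
= 41/51

41/51


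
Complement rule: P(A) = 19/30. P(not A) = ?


P(A') = 1 - P(A) = 1 - 19/30 = 11/30

11/30


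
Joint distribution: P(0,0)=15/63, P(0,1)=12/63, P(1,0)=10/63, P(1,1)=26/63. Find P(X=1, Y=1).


Read from table: P(X=1, Y=1) = 26/63

26/63


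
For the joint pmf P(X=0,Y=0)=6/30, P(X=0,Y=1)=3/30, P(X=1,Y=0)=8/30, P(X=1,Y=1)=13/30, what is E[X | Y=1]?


P(Y=1) = 16/30
E[X|Y=1] = (0*3 + 1*13)/16 = 13/16

13/16


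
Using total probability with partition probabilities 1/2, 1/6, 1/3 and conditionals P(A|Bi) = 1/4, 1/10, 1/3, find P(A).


P(A) = P(A|B1)P(B1) + P(A|B2)P(B2) + P(A|B3)P(B3)
= 1/4*1/2 + 1/10*1/6 + 1/3*1/3
= 1/8 + 1/60 + 1/9 = 91/360

91/360


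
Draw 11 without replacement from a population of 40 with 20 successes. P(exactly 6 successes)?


P(X=6) = C(20,6)*C(20,5) / C(40,11)
= 38760*15504 / 2311801440
= 600935040/2311801440 = 3876/14911

3876/14911


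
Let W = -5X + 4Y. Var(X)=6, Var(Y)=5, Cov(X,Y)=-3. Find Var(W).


Var(-5X + 4Y) = (-5)^2*Var(X) + 4^2*Var(Y) + 2*(-5)*4*Cov(X,Y)
= 25*6 + 16*5 - 40*(-3)
= 150 + 80 + 120 = 350

350


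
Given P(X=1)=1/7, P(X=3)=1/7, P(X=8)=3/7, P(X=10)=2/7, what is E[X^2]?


E[X^2] = sum(g(x)*P(x))
= 1*1/7 + 9*1/7 + 64*3/7 + 100*2/7
= 402/7

402/7


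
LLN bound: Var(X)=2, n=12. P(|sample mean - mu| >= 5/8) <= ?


Var(Xbar) = Var(X)/n = 2/12
Chebyshev: P(|Xbar-mu| >= 5/8) <= Var(Xbar)/(5/8)^2 = (1/6)/(25/64) = 32/75

32/75


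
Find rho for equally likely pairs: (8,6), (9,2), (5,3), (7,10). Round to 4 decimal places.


Cov(X,Y) = -0.3125, Var(X) = 2.1875, Var(Y) = 9.6875
rho = Cov/(sqrt(VarX)*sqrt(VarY)) = -0.0679

-0.0679


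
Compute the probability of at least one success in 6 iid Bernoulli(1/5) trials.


P(at least one) = 1 - P(none)
P(none) = (1 - 1/5)^6 = (4/5)^6 = 4096/15625
P(at least one) = 1 - 4096/15625 = 11529/15625

11529/15625


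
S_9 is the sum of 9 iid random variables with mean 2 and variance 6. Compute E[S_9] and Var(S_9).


E[S_n] = n*mu = 9*2 = 18
Var(S_n) = n*sigma^2 = 9*6 = 54

E[S_9]=18, Var(S_9)=54


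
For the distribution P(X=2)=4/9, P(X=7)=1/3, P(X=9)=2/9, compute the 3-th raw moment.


E[X^3] = sum(x^3 * P(x))
= 8*4/9 + 343*1/3 + 729*2/9
= 2519/9

2519/9


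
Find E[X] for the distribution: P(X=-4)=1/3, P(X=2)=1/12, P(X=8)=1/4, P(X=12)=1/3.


E[X] = sum(x * P(x))
= -4*1/3 + 2*1/12 + 8*1/4 + 12*1/3
= 29/6

29/6


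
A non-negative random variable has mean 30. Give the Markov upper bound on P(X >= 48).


Markov: P(X >= a) <= E[X]/a
P(X >= 48) <= 30/48 = 5/8

5/8


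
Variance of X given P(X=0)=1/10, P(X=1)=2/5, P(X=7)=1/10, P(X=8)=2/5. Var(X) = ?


E[X] = 43/10, E[X^2] = 309/10
Var(X) = E[X^2] - (E[X])^2 = 309/10 - (43/10)^2 = 1241/100

1241/100


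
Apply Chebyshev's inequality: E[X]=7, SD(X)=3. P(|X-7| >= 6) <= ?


k = 6/3 = 2
Chebyshev: P(|X-mu| >= k*sigma) <= 1/k^2 = 1/2^2 = 1/4

1/4


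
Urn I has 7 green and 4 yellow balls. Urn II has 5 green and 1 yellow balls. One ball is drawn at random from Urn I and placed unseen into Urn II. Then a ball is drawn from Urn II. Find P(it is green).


P(transfer green) = 7/11; P(transfer yellow) = 4/11
If green transferred: Urn II has 6 green of 7, so P(green|green moved) = 6/7
If yellow transferred: Urn II has 5 green of 7, so P(green|yellow moved) = 5/7
By total probability: P(green) = 7/11*6/7 + 4/11*5/7 = 62/77

62/77


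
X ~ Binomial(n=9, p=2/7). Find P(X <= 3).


P(X<=3) = P(X=0) + P(X=1) + P(X=2) + P(X=3)
= 1953125/40353607 + 7031250/40353607 + 11250000/40353607 + 1500000/5764801
= 4390625/5764801

4390625/5764801


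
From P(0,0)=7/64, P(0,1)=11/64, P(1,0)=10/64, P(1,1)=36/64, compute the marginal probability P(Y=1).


P(Y=1) = P(0,1)+P(1,1) = 11/64 + 36/64 = 47/64

47/64


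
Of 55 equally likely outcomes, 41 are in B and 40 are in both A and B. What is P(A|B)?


P(A|B) = P(A∩B)/P(B) = (40/55)/(41/55) = 40/41

40/41


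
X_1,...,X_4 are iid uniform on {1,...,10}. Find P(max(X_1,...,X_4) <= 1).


P(max <= 1) = P(all X_i <= 1) = (P(X_1 <= 1))^4
= (1/10)^4 = 1/10000

1/10000


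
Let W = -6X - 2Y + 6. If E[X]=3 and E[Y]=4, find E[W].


E[-6X - 2Y + 6] = -6*E[X] - 2*E[Y] + 6
= (-6)*(3) + (-2)*(4) + (6)
= -18 - 8 + 6 = -20

-20


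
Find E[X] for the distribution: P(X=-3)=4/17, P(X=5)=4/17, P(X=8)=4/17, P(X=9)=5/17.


E[X] = sum(x * P(x))
= -3*4/17 + 5*4/17 + 8*4/17 + 9*5/17
= 5

5


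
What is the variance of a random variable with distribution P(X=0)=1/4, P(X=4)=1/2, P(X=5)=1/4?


E[X] = 13/4, E[X^2] = 57/4
Var(X) = E[X^2] - (E[X])^2 = 57/4 - (13/4)^2 = 59/16

59/16


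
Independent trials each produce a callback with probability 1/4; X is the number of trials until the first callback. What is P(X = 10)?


P(X=10) = (1-p)^9 * p = (3/4)^9 * 1/4
= 19683/262144 * 1/4 = 19683/1048576

19683/1048576


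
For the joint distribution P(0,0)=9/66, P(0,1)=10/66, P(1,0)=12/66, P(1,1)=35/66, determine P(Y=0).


P(Y=0) = P(0,0)+P(1,0) = 9/66 + 12/66 = 21/66 = 7/22

7/22


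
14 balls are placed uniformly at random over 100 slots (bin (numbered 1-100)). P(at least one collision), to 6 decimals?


P(all different) = prod((100-i)/100 for i=0..13) = 0.385214
P(at least one match) = 1 - 0.385214 = 0.614786

0.614786


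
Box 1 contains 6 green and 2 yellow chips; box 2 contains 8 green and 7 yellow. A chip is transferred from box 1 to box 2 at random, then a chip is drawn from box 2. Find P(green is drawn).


P(transfer green) = 6/8 = 3/4; P(transfer yellow) = 1/4
If green transferred: Urn II has 9 green of 16, so P(green|green moved) = 9/16
If yellow transferred: Urn II has 8 green of 16, so P(green|yellow moved) = 1/2
By total probability: P(green) = 3/4*9/16 + 1/4*1/2 = 35/64

35/64


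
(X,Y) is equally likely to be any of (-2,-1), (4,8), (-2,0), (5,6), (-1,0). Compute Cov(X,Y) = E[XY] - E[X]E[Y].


E[X]=4/5, E[Y]=13/5, E[XY]=64/5
Cov(X,Y) = E[XY] - E[X]E[Y] = 64/5 - 4/5*13/5 = 268/25

268/25


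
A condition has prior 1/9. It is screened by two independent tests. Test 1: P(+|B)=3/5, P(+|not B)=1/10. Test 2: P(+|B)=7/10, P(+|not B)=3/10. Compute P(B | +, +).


After test 1: P(+) = 3/5*1/9 + 1/10*8/9 = 7/45
P(B|+) = (1/15)/(7/45) = 3/7
After test 2 (use post1 as new prior): P(+) = 7/10*3/7 + 3/10*4/7 = 33/70
P(B|+,+) = (3/10)/(33/70) = 7/11

7/11


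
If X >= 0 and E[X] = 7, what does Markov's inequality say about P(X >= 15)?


Markov: P(X >= a) <= E[X]/a
P(X >= 15) <= 7/15

7/15


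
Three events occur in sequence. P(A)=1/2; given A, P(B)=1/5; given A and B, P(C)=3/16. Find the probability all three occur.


P(A∩B∩C) = P(A) * P(B|A) * P(C|A∩B)
= 1/2 * 1/5 * 3/16
= 1/10 * 3/16 = 3/160

3/160


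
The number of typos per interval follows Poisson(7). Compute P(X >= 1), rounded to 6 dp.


P(X>=1) = 1 - P(X<=0) = 1 - (e^(-7)*7^0/0!)
≈ 1 - 0.0009118820 = 0.9990881180
≈ 0.999088

0.999088


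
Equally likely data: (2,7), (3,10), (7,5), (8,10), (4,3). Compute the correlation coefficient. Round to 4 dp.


Cov(X,Y) = 0.6000, Var(X) = 5.3600, Var(Y) = 7.6000
rho = Cov/(sqrt(VarX)*sqrt(VarY)) = 0.0940

0.0940


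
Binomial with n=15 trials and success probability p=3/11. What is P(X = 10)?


P(X=10) = C(15,10) * p^10 * (1-p)^5
= 3003 * 59049/25937424601 * 32768/161051
= 528232513536/379749833583241

528232513536/379749833583241


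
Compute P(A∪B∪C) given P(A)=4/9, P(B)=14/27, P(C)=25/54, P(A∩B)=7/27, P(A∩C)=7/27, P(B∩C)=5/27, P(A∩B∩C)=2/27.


P(A∪B∪C) = P(A)+P(B)+P(C) - P(AB)-P(AC)-P(BC) + P(ABC)
= 4/9+14/27+25/54 - 7/27-7/27-5/27 + 2/27
= 43/54

43/54


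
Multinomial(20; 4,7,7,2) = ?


20! = 2432902008176640000
Denominator: 4!=24 * 7!=5040 * 7!=5040 * 2!=2
Coefficient = 2432902008176640000 / 1219276800 = 1995364800

1995364800


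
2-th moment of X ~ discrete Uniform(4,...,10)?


E[X^2] = (1/7) * sum(x^2 for x=4..10)
= 371/7 = 53

53


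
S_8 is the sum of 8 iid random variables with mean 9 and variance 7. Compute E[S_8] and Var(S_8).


E[S_n] = n*mu = 8*9 = 72
Var(S_n) = n*sigma^2 = 8*7 = 56

E[S_8]=72, Var(S_8)=56


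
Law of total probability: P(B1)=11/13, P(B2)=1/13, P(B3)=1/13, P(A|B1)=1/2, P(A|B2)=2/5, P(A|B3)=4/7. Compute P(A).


P(A) = P(A|B1)P(B1) + P(A|B2)P(B2) + P(A|B3)P(B3)
= 1/2*11/13 + 2/5*1/13 + 4/7*1/13
= 11/26 + 2/65 + 4/91 = 453/910

453/910


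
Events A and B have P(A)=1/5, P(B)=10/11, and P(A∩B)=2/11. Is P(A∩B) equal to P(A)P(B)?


P(A)*P(B) = 1/5*10/11 = 2/11
P(A∩B) = 2/11, which equals P(A)P(B), so independent

Yes, A and B are independent


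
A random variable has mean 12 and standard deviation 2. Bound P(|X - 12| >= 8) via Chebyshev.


k = 8/2 = 4
Chebyshev: P(|X-mu| >= k*sigma) <= 1/k^2 = 1/4^2 = 1/16

1/16


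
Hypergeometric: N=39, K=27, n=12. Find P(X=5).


P(X=5) = C(27,5)*C(12,7) / C(39,12)
= 80730*792 / 3910797436
= 63938160/3910797436 = 1229580/75207643

1229580/75207643


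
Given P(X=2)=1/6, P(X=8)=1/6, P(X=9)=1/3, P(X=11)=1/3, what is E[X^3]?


E[X^3] = sum(g(x)*P(x))
= 8*1/6 + 512*1/6 + 729*1/3 + 1331*1/3
= 2320/3

2320/3


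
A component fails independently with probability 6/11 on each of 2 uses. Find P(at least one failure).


P(at least one) = 1 - P(none)
P(none) = (1 - 6/11)^2 = (5/11)^2 = 25/121
P(at least one) = 1 - 25/121 = 96/121

96/121


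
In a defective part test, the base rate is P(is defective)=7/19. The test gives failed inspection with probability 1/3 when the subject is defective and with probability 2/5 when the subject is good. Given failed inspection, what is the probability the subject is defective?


P(A) = P(A|B)P(B) + P(A|B')P(B') = 1/3*7/19 + 2/5*12/19 = 107/285
P(B|A) = P(A|B)P(B)/P(A) = (7/57)/(107/285) = 35/107

35/107
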